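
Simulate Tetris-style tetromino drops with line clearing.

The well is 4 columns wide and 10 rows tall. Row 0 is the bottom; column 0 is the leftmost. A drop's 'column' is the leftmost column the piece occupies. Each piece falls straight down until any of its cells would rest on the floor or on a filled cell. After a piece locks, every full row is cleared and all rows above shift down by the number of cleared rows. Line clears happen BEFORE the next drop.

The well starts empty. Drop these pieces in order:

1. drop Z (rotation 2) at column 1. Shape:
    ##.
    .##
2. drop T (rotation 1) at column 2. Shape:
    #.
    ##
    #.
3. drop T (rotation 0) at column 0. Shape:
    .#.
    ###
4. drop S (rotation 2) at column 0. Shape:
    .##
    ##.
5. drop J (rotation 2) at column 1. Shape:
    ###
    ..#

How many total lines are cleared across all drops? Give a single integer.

Answer: 0

Derivation:
Drop 1: Z rot2 at col 1 lands with bottom-row=0; cleared 0 line(s) (total 0); column heights now [0 2 2 1], max=2
Drop 2: T rot1 at col 2 lands with bottom-row=2; cleared 0 line(s) (total 0); column heights now [0 2 5 4], max=5
Drop 3: T rot0 at col 0 lands with bottom-row=5; cleared 0 line(s) (total 0); column heights now [6 7 6 4], max=7
Drop 4: S rot2 at col 0 lands with bottom-row=7; cleared 0 line(s) (total 0); column heights now [8 9 9 4], max=9
Drop 5: J rot2 at col 1 lands with bottom-row=8; cleared 0 line(s) (total 0); column heights now [8 10 10 10], max=10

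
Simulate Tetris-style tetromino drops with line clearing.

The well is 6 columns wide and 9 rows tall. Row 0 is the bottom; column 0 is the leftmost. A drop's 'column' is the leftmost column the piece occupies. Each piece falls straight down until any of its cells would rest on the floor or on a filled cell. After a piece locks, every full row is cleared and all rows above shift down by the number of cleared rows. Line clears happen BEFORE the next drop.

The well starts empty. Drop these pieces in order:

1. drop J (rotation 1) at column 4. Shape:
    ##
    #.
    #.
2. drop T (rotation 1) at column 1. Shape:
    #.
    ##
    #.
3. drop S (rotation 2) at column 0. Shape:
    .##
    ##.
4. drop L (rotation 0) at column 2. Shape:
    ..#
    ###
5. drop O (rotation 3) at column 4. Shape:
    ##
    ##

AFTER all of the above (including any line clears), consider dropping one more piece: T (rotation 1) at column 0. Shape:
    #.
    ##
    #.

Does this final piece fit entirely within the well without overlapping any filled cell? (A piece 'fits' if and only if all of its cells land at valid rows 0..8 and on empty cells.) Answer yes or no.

Drop 1: J rot1 at col 4 lands with bottom-row=0; cleared 0 line(s) (total 0); column heights now [0 0 0 0 3 3], max=3
Drop 2: T rot1 at col 1 lands with bottom-row=0; cleared 0 line(s) (total 0); column heights now [0 3 2 0 3 3], max=3
Drop 3: S rot2 at col 0 lands with bottom-row=3; cleared 0 line(s) (total 0); column heights now [4 5 5 0 3 3], max=5
Drop 4: L rot0 at col 2 lands with bottom-row=5; cleared 0 line(s) (total 0); column heights now [4 5 6 6 7 3], max=7
Drop 5: O rot3 at col 4 lands with bottom-row=7; cleared 0 line(s) (total 0); column heights now [4 5 6 6 9 9], max=9
Test piece T rot1 at col 0 (width 2): heights before test = [4 5 6 6 9 9]; fits = True

Answer: yes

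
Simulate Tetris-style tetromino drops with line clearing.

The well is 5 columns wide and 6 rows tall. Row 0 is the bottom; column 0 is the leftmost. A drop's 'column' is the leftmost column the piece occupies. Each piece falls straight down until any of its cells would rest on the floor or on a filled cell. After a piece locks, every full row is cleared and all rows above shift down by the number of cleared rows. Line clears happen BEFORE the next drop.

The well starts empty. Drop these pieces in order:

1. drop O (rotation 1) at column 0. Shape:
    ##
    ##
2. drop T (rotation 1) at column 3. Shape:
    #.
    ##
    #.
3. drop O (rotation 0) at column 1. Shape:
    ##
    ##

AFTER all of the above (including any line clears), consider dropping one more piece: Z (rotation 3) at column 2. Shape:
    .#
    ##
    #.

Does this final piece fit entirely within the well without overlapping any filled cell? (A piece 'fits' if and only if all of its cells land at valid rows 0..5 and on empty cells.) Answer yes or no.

Drop 1: O rot1 at col 0 lands with bottom-row=0; cleared 0 line(s) (total 0); column heights now [2 2 0 0 0], max=2
Drop 2: T rot1 at col 3 lands with bottom-row=0; cleared 0 line(s) (total 0); column heights now [2 2 0 3 2], max=3
Drop 3: O rot0 at col 1 lands with bottom-row=2; cleared 0 line(s) (total 0); column heights now [2 4 4 3 2], max=4
Test piece Z rot3 at col 2 (width 2): heights before test = [2 4 4 3 2]; fits = False

Answer: no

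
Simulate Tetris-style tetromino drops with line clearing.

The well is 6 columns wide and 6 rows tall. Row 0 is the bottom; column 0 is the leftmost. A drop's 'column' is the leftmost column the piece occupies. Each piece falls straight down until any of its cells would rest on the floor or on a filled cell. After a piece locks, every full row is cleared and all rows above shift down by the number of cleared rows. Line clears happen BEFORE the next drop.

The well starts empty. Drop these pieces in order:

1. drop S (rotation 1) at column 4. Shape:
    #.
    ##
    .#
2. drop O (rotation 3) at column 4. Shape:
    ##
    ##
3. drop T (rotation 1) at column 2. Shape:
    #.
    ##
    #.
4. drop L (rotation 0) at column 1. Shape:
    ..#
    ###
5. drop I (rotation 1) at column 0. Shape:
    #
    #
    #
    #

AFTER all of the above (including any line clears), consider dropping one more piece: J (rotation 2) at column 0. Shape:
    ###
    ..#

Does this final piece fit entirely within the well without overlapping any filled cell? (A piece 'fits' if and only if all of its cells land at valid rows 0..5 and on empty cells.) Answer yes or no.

Drop 1: S rot1 at col 4 lands with bottom-row=0; cleared 0 line(s) (total 0); column heights now [0 0 0 0 3 2], max=3
Drop 2: O rot3 at col 4 lands with bottom-row=3; cleared 0 line(s) (total 0); column heights now [0 0 0 0 5 5], max=5
Drop 3: T rot1 at col 2 lands with bottom-row=0; cleared 0 line(s) (total 0); column heights now [0 0 3 2 5 5], max=5
Drop 4: L rot0 at col 1 lands with bottom-row=3; cleared 0 line(s) (total 0); column heights now [0 4 4 5 5 5], max=5
Drop 5: I rot1 at col 0 lands with bottom-row=0; cleared 1 line(s) (total 1); column heights now [3 0 3 4 4 4], max=4
Test piece J rot2 at col 0 (width 3): heights before test = [3 0 3 4 4 4]; fits = True

Answer: yes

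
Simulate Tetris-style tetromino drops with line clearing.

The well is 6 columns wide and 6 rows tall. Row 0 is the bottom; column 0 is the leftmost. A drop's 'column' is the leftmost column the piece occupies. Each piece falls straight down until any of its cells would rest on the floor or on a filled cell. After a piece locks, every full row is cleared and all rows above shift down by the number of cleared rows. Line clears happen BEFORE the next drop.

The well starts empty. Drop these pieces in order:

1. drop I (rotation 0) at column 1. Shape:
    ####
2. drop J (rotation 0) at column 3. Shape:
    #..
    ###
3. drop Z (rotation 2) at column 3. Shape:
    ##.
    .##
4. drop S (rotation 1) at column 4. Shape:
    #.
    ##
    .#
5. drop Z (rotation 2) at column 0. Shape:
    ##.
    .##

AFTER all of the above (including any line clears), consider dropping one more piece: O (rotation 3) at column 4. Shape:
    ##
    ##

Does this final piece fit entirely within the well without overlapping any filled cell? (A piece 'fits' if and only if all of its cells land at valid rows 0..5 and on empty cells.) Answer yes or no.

Drop 1: I rot0 at col 1 lands with bottom-row=0; cleared 0 line(s) (total 0); column heights now [0 1 1 1 1 0], max=1
Drop 2: J rot0 at col 3 lands with bottom-row=1; cleared 0 line(s) (total 0); column heights now [0 1 1 3 2 2], max=3
Drop 3: Z rot2 at col 3 lands with bottom-row=2; cleared 0 line(s) (total 0); column heights now [0 1 1 4 4 3], max=4
Drop 4: S rot1 at col 4 lands with bottom-row=3; cleared 0 line(s) (total 0); column heights now [0 1 1 4 6 5], max=6
Drop 5: Z rot2 at col 0 lands with bottom-row=1; cleared 0 line(s) (total 0); column heights now [3 3 2 4 6 5], max=6
Test piece O rot3 at col 4 (width 2): heights before test = [3 3 2 4 6 5]; fits = False

Answer: no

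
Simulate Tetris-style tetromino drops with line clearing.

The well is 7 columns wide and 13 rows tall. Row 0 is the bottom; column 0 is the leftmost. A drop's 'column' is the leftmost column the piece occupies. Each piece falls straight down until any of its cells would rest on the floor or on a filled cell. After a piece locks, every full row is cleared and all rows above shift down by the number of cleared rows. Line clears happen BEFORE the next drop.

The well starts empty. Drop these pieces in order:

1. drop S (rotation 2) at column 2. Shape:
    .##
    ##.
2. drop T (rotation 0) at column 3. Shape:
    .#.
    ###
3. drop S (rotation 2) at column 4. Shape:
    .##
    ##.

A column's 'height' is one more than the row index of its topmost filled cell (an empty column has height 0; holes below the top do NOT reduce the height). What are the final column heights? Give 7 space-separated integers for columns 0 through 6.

Answer: 0 0 1 3 5 6 6

Derivation:
Drop 1: S rot2 at col 2 lands with bottom-row=0; cleared 0 line(s) (total 0); column heights now [0 0 1 2 2 0 0], max=2
Drop 2: T rot0 at col 3 lands with bottom-row=2; cleared 0 line(s) (total 0); column heights now [0 0 1 3 4 3 0], max=4
Drop 3: S rot2 at col 4 lands with bottom-row=4; cleared 0 line(s) (total 0); column heights now [0 0 1 3 5 6 6], max=6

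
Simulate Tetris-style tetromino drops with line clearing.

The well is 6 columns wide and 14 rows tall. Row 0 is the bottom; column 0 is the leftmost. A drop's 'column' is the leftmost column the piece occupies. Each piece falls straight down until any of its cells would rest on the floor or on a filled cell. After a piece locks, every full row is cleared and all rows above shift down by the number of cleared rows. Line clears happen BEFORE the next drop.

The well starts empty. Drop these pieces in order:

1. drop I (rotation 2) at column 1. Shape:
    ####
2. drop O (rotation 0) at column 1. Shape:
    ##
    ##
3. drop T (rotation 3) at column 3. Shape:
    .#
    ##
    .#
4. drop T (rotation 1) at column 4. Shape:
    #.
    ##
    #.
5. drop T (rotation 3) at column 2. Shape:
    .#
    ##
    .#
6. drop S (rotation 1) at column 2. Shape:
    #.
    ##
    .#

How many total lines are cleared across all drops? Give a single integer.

Drop 1: I rot2 at col 1 lands with bottom-row=0; cleared 0 line(s) (total 0); column heights now [0 1 1 1 1 0], max=1
Drop 2: O rot0 at col 1 lands with bottom-row=1; cleared 0 line(s) (total 0); column heights now [0 3 3 1 1 0], max=3
Drop 3: T rot3 at col 3 lands with bottom-row=1; cleared 0 line(s) (total 0); column heights now [0 3 3 3 4 0], max=4
Drop 4: T rot1 at col 4 lands with bottom-row=4; cleared 0 line(s) (total 0); column heights now [0 3 3 3 7 6], max=7
Drop 5: T rot3 at col 2 lands with bottom-row=3; cleared 0 line(s) (total 0); column heights now [0 3 5 6 7 6], max=7
Drop 6: S rot1 at col 2 lands with bottom-row=6; cleared 0 line(s) (total 0); column heights now [0 3 9 8 7 6], max=9

Answer: 0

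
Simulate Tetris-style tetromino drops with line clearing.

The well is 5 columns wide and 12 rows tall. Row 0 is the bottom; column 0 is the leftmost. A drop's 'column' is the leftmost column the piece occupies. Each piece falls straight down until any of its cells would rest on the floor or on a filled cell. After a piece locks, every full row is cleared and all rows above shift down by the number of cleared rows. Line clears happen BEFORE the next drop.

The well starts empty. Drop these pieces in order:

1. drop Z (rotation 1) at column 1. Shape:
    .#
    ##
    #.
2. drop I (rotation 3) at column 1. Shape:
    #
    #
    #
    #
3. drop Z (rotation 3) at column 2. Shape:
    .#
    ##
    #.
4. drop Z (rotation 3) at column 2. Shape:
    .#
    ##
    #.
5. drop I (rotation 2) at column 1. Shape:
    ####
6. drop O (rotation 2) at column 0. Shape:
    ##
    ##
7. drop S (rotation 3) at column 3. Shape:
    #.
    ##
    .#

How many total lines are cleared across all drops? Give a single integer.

Drop 1: Z rot1 at col 1 lands with bottom-row=0; cleared 0 line(s) (total 0); column heights now [0 2 3 0 0], max=3
Drop 2: I rot3 at col 1 lands with bottom-row=2; cleared 0 line(s) (total 0); column heights now [0 6 3 0 0], max=6
Drop 3: Z rot3 at col 2 lands with bottom-row=3; cleared 0 line(s) (total 0); column heights now [0 6 5 6 0], max=6
Drop 4: Z rot3 at col 2 lands with bottom-row=5; cleared 0 line(s) (total 0); column heights now [0 6 7 8 0], max=8
Drop 5: I rot2 at col 1 lands with bottom-row=8; cleared 0 line(s) (total 0); column heights now [0 9 9 9 9], max=9
Drop 6: O rot2 at col 0 lands with bottom-row=9; cleared 0 line(s) (total 0); column heights now [11 11 9 9 9], max=11
Drop 7: S rot3 at col 3 lands with bottom-row=9; cleared 0 line(s) (total 0); column heights now [11 11 9 12 11], max=12

Answer: 0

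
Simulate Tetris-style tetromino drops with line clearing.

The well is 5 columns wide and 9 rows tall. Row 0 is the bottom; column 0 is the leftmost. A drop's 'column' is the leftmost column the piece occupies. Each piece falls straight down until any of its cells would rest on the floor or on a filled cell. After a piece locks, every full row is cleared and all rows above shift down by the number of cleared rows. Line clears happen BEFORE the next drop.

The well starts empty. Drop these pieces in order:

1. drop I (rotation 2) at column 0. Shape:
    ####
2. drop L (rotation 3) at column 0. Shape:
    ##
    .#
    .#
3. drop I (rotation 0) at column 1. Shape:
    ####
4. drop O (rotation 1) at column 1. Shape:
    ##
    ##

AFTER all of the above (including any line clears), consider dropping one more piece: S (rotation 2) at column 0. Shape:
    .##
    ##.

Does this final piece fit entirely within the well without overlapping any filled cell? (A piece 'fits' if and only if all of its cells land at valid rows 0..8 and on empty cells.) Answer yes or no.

Answer: yes

Derivation:
Drop 1: I rot2 at col 0 lands with bottom-row=0; cleared 0 line(s) (total 0); column heights now [1 1 1 1 0], max=1
Drop 2: L rot3 at col 0 lands with bottom-row=1; cleared 0 line(s) (total 0); column heights now [4 4 1 1 0], max=4
Drop 3: I rot0 at col 1 lands with bottom-row=4; cleared 0 line(s) (total 0); column heights now [4 5 5 5 5], max=5
Drop 4: O rot1 at col 1 lands with bottom-row=5; cleared 0 line(s) (total 0); column heights now [4 7 7 5 5], max=7
Test piece S rot2 at col 0 (width 3): heights before test = [4 7 7 5 5]; fits = True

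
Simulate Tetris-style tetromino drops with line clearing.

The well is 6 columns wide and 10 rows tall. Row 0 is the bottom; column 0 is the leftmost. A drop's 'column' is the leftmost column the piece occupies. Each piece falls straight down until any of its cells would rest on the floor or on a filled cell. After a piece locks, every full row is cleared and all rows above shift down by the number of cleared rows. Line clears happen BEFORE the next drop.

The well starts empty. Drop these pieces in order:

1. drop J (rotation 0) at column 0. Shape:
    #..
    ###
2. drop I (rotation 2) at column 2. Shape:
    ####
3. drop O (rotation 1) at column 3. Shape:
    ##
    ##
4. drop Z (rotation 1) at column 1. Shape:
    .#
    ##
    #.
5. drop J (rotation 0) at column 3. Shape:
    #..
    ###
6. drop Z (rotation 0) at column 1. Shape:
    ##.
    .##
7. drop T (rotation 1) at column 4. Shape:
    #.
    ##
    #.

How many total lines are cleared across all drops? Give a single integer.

Drop 1: J rot0 at col 0 lands with bottom-row=0; cleared 0 line(s) (total 0); column heights now [2 1 1 0 0 0], max=2
Drop 2: I rot2 at col 2 lands with bottom-row=1; cleared 0 line(s) (total 0); column heights now [2 1 2 2 2 2], max=2
Drop 3: O rot1 at col 3 lands with bottom-row=2; cleared 0 line(s) (total 0); column heights now [2 1 2 4 4 2], max=4
Drop 4: Z rot1 at col 1 lands with bottom-row=1; cleared 1 line(s) (total 1); column heights now [1 2 3 3 3 0], max=3
Drop 5: J rot0 at col 3 lands with bottom-row=3; cleared 0 line(s) (total 1); column heights now [1 2 3 5 4 4], max=5
Drop 6: Z rot0 at col 1 lands with bottom-row=5; cleared 0 line(s) (total 1); column heights now [1 7 7 6 4 4], max=7
Drop 7: T rot1 at col 4 lands with bottom-row=4; cleared 0 line(s) (total 1); column heights now [1 7 7 6 7 6], max=7

Answer: 1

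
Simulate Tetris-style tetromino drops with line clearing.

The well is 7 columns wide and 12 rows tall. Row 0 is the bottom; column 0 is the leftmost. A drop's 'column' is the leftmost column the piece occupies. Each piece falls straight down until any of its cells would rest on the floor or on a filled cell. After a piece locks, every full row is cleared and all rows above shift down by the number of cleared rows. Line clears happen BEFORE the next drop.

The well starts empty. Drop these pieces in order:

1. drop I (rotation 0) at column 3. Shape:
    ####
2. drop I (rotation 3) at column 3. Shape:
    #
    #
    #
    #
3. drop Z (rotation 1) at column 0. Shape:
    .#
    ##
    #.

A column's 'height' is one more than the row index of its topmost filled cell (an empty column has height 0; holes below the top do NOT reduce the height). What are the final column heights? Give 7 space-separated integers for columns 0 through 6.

Drop 1: I rot0 at col 3 lands with bottom-row=0; cleared 0 line(s) (total 0); column heights now [0 0 0 1 1 1 1], max=1
Drop 2: I rot3 at col 3 lands with bottom-row=1; cleared 0 line(s) (total 0); column heights now [0 0 0 5 1 1 1], max=5
Drop 3: Z rot1 at col 0 lands with bottom-row=0; cleared 0 line(s) (total 0); column heights now [2 3 0 5 1 1 1], max=5

Answer: 2 3 0 5 1 1 1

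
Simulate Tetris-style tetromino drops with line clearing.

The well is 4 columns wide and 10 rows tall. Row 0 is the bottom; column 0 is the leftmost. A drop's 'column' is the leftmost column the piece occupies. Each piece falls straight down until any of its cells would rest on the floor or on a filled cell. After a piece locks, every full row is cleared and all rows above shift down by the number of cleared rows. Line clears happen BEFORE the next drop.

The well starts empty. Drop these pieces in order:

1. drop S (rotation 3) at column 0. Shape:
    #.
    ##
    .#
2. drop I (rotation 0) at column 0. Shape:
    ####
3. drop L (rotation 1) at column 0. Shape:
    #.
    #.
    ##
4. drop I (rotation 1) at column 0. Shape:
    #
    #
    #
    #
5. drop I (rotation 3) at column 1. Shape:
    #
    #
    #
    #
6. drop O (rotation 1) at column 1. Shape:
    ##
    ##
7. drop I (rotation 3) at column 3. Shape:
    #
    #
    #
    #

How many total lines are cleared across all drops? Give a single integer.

Drop 1: S rot3 at col 0 lands with bottom-row=0; cleared 0 line(s) (total 0); column heights now [3 2 0 0], max=3
Drop 2: I rot0 at col 0 lands with bottom-row=3; cleared 1 line(s) (total 1); column heights now [3 2 0 0], max=3
Drop 3: L rot1 at col 0 lands with bottom-row=3; cleared 0 line(s) (total 1); column heights now [6 4 0 0], max=6
Drop 4: I rot1 at col 0 lands with bottom-row=6; cleared 0 line(s) (total 1); column heights now [10 4 0 0], max=10
Drop 5: I rot3 at col 1 lands with bottom-row=4; cleared 0 line(s) (total 1); column heights now [10 8 0 0], max=10
Drop 6: O rot1 at col 1 lands with bottom-row=8; cleared 0 line(s) (total 1); column heights now [10 10 10 0], max=10
Drop 7: I rot3 at col 3 lands with bottom-row=0; cleared 0 line(s) (total 1); column heights now [10 10 10 4], max=10

Answer: 1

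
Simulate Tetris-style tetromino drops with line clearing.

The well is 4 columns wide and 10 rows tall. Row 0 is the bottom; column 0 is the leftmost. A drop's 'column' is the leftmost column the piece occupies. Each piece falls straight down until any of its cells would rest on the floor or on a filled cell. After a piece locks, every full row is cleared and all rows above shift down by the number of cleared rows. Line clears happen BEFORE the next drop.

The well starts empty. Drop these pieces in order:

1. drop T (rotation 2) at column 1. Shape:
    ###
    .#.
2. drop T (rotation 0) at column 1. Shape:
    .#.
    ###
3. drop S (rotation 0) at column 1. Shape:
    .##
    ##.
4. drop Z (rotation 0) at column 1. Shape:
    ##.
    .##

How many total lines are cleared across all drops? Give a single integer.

Drop 1: T rot2 at col 1 lands with bottom-row=0; cleared 0 line(s) (total 0); column heights now [0 2 2 2], max=2
Drop 2: T rot0 at col 1 lands with bottom-row=2; cleared 0 line(s) (total 0); column heights now [0 3 4 3], max=4
Drop 3: S rot0 at col 1 lands with bottom-row=4; cleared 0 line(s) (total 0); column heights now [0 5 6 6], max=6
Drop 4: Z rot0 at col 1 lands with bottom-row=6; cleared 0 line(s) (total 0); column heights now [0 8 8 7], max=8

Answer: 0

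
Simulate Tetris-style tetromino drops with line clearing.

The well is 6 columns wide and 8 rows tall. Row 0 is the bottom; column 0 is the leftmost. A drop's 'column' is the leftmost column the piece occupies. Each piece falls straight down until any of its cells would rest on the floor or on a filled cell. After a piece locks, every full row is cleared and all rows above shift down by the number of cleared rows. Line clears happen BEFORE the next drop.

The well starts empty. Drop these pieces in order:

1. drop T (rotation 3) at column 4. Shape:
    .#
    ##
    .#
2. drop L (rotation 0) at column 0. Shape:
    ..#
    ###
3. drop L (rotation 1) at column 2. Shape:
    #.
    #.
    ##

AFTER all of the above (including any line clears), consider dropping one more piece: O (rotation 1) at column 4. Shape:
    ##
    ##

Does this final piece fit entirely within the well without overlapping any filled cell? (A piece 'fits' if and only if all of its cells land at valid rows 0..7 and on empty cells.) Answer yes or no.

Drop 1: T rot3 at col 4 lands with bottom-row=0; cleared 0 line(s) (total 0); column heights now [0 0 0 0 2 3], max=3
Drop 2: L rot0 at col 0 lands with bottom-row=0; cleared 0 line(s) (total 0); column heights now [1 1 2 0 2 3], max=3
Drop 3: L rot1 at col 2 lands with bottom-row=2; cleared 0 line(s) (total 0); column heights now [1 1 5 3 2 3], max=5
Test piece O rot1 at col 4 (width 2): heights before test = [1 1 5 3 2 3]; fits = True

Answer: yes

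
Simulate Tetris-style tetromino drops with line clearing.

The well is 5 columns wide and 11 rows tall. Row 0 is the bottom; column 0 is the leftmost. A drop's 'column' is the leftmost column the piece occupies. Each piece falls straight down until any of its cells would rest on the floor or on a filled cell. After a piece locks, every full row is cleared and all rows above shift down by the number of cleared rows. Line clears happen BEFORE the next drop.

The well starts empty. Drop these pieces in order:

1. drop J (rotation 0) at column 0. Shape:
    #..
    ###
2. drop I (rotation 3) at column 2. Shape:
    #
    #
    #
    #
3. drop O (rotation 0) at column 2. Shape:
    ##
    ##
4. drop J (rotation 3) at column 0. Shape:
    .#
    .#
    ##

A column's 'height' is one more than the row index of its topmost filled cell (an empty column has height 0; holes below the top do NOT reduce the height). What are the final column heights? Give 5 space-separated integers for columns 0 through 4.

Answer: 3 5 7 7 0

Derivation:
Drop 1: J rot0 at col 0 lands with bottom-row=0; cleared 0 line(s) (total 0); column heights now [2 1 1 0 0], max=2
Drop 2: I rot3 at col 2 lands with bottom-row=1; cleared 0 line(s) (total 0); column heights now [2 1 5 0 0], max=5
Drop 3: O rot0 at col 2 lands with bottom-row=5; cleared 0 line(s) (total 0); column heights now [2 1 7 7 0], max=7
Drop 4: J rot3 at col 0 lands with bottom-row=2; cleared 0 line(s) (total 0); column heights now [3 5 7 7 0], max=7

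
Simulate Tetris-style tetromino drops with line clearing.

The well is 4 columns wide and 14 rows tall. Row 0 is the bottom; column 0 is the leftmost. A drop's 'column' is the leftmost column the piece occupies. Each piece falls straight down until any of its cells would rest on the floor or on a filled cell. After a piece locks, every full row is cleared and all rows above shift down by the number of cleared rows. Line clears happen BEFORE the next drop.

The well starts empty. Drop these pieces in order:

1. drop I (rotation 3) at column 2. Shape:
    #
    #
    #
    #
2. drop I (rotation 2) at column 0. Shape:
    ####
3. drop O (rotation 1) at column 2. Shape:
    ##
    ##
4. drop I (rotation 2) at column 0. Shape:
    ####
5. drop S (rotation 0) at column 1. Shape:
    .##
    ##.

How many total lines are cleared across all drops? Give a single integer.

Drop 1: I rot3 at col 2 lands with bottom-row=0; cleared 0 line(s) (total 0); column heights now [0 0 4 0], max=4
Drop 2: I rot2 at col 0 lands with bottom-row=4; cleared 1 line(s) (total 1); column heights now [0 0 4 0], max=4
Drop 3: O rot1 at col 2 lands with bottom-row=4; cleared 0 line(s) (total 1); column heights now [0 0 6 6], max=6
Drop 4: I rot2 at col 0 lands with bottom-row=6; cleared 1 line(s) (total 2); column heights now [0 0 6 6], max=6
Drop 5: S rot0 at col 1 lands with bottom-row=6; cleared 0 line(s) (total 2); column heights now [0 7 8 8], max=8

Answer: 2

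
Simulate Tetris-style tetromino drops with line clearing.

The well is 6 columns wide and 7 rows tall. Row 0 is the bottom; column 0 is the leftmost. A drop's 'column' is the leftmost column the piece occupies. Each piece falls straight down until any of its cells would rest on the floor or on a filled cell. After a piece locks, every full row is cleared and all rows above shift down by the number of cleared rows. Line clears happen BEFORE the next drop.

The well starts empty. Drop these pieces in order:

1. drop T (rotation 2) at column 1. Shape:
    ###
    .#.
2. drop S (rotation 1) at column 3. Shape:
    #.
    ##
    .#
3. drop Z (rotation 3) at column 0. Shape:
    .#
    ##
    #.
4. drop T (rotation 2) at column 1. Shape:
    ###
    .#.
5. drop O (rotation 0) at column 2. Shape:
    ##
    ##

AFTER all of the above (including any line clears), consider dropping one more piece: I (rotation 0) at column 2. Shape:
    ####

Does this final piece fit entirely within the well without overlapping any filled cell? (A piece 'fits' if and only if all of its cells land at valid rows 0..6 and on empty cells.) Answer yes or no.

Drop 1: T rot2 at col 1 lands with bottom-row=0; cleared 0 line(s) (total 0); column heights now [0 2 2 2 0 0], max=2
Drop 2: S rot1 at col 3 lands with bottom-row=1; cleared 0 line(s) (total 0); column heights now [0 2 2 4 3 0], max=4
Drop 3: Z rot3 at col 0 lands with bottom-row=1; cleared 0 line(s) (total 0); column heights now [3 4 2 4 3 0], max=4
Drop 4: T rot2 at col 1 lands with bottom-row=3; cleared 0 line(s) (total 0); column heights now [3 5 5 5 3 0], max=5
Drop 5: O rot0 at col 2 lands with bottom-row=5; cleared 0 line(s) (total 0); column heights now [3 5 7 7 3 0], max=7
Test piece I rot0 at col 2 (width 4): heights before test = [3 5 7 7 3 0]; fits = False

Answer: no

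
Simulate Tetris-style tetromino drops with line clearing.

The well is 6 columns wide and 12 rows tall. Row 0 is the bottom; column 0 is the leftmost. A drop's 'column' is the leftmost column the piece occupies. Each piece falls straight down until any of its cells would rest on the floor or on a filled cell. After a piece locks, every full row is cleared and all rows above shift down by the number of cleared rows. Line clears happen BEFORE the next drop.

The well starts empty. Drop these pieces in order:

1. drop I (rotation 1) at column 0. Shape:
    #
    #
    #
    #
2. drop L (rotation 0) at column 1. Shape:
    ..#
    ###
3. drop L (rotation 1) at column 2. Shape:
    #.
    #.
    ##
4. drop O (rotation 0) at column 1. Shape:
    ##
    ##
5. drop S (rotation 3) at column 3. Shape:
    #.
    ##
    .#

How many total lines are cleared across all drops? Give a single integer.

Drop 1: I rot1 at col 0 lands with bottom-row=0; cleared 0 line(s) (total 0); column heights now [4 0 0 0 0 0], max=4
Drop 2: L rot0 at col 1 lands with bottom-row=0; cleared 0 line(s) (total 0); column heights now [4 1 1 2 0 0], max=4
Drop 3: L rot1 at col 2 lands with bottom-row=2; cleared 0 line(s) (total 0); column heights now [4 1 5 3 0 0], max=5
Drop 4: O rot0 at col 1 lands with bottom-row=5; cleared 0 line(s) (total 0); column heights now [4 7 7 3 0 0], max=7
Drop 5: S rot3 at col 3 lands with bottom-row=2; cleared 0 line(s) (total 0); column heights now [4 7 7 5 4 0], max=7

Answer: 0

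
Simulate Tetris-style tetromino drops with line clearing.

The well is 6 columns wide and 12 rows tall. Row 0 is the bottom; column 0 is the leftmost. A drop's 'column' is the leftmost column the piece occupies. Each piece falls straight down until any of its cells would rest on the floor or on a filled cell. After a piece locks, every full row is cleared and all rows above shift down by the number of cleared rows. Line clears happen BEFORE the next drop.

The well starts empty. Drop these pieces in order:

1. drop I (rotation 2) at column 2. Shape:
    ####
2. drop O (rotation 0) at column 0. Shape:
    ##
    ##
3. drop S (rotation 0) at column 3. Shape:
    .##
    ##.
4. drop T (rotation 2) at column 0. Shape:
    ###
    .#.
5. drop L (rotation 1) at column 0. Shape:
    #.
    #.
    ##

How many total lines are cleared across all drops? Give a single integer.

Drop 1: I rot2 at col 2 lands with bottom-row=0; cleared 0 line(s) (total 0); column heights now [0 0 1 1 1 1], max=1
Drop 2: O rot0 at col 0 lands with bottom-row=0; cleared 1 line(s) (total 1); column heights now [1 1 0 0 0 0], max=1
Drop 3: S rot0 at col 3 lands with bottom-row=0; cleared 0 line(s) (total 1); column heights now [1 1 0 1 2 2], max=2
Drop 4: T rot2 at col 0 lands with bottom-row=1; cleared 0 line(s) (total 1); column heights now [3 3 3 1 2 2], max=3
Drop 5: L rot1 at col 0 lands with bottom-row=3; cleared 0 line(s) (total 1); column heights now [6 4 3 1 2 2], max=6

Answer: 1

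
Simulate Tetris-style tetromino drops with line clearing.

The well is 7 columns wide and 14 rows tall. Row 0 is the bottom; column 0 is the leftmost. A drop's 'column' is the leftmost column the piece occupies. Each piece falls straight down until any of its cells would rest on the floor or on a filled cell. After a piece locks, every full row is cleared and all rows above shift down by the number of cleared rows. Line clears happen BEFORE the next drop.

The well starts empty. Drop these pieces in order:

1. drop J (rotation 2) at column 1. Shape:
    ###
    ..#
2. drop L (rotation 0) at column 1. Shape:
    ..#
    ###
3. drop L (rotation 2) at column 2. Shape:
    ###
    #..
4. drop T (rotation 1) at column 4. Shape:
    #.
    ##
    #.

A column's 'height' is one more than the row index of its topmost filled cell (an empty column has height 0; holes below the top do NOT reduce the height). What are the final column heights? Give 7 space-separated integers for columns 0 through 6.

Drop 1: J rot2 at col 1 lands with bottom-row=0; cleared 0 line(s) (total 0); column heights now [0 2 2 2 0 0 0], max=2
Drop 2: L rot0 at col 1 lands with bottom-row=2; cleared 0 line(s) (total 0); column heights now [0 3 3 4 0 0 0], max=4
Drop 3: L rot2 at col 2 lands with bottom-row=3; cleared 0 line(s) (total 0); column heights now [0 3 5 5 5 0 0], max=5
Drop 4: T rot1 at col 4 lands with bottom-row=5; cleared 0 line(s) (total 0); column heights now [0 3 5 5 8 7 0], max=8

Answer: 0 3 5 5 8 7 0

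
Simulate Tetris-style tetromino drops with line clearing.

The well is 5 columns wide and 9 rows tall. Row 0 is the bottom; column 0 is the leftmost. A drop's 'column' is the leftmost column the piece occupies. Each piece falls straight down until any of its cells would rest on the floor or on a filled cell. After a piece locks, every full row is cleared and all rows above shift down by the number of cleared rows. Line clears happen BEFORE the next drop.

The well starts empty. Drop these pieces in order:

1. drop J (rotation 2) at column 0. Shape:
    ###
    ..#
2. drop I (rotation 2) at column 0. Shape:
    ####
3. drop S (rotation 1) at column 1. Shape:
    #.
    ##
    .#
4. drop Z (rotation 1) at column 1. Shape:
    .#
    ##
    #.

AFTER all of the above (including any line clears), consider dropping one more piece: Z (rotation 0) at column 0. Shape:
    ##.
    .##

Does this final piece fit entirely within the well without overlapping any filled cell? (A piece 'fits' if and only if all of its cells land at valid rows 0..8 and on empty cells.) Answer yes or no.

Answer: no

Derivation:
Drop 1: J rot2 at col 0 lands with bottom-row=0; cleared 0 line(s) (total 0); column heights now [2 2 2 0 0], max=2
Drop 2: I rot2 at col 0 lands with bottom-row=2; cleared 0 line(s) (total 0); column heights now [3 3 3 3 0], max=3
Drop 3: S rot1 at col 1 lands with bottom-row=3; cleared 0 line(s) (total 0); column heights now [3 6 5 3 0], max=6
Drop 4: Z rot1 at col 1 lands with bottom-row=6; cleared 0 line(s) (total 0); column heights now [3 8 9 3 0], max=9
Test piece Z rot0 at col 0 (width 3): heights before test = [3 8 9 3 0]; fits = False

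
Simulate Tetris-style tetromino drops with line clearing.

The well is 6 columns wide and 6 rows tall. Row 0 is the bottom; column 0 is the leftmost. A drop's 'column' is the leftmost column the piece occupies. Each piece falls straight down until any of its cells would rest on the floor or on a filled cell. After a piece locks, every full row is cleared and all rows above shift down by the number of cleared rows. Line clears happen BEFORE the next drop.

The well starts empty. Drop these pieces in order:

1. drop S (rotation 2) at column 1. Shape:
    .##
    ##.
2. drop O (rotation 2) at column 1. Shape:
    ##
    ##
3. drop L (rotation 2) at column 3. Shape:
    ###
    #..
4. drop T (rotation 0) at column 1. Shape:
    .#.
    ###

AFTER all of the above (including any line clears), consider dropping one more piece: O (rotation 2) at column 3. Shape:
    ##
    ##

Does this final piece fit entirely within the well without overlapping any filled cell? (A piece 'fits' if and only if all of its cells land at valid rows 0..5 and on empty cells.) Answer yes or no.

Drop 1: S rot2 at col 1 lands with bottom-row=0; cleared 0 line(s) (total 0); column heights now [0 1 2 2 0 0], max=2
Drop 2: O rot2 at col 1 lands with bottom-row=2; cleared 0 line(s) (total 0); column heights now [0 4 4 2 0 0], max=4
Drop 3: L rot2 at col 3 lands with bottom-row=2; cleared 0 line(s) (total 0); column heights now [0 4 4 4 4 4], max=4
Drop 4: T rot0 at col 1 lands with bottom-row=4; cleared 0 line(s) (total 0); column heights now [0 5 6 5 4 4], max=6
Test piece O rot2 at col 3 (width 2): heights before test = [0 5 6 5 4 4]; fits = False

Answer: no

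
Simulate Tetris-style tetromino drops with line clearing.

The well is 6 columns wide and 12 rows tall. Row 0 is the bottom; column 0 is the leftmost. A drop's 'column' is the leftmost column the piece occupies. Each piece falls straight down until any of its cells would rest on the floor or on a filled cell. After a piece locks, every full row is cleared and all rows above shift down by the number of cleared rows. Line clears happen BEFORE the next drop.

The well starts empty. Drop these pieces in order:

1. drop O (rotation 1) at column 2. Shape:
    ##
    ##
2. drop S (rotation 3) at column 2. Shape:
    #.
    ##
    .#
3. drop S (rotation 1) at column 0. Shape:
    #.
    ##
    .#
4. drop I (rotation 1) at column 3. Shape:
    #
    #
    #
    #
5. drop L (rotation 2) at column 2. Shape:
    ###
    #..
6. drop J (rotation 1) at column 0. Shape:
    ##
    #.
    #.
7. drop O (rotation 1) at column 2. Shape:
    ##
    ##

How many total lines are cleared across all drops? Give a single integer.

Drop 1: O rot1 at col 2 lands with bottom-row=0; cleared 0 line(s) (total 0); column heights now [0 0 2 2 0 0], max=2
Drop 2: S rot3 at col 2 lands with bottom-row=2; cleared 0 line(s) (total 0); column heights now [0 0 5 4 0 0], max=5
Drop 3: S rot1 at col 0 lands with bottom-row=0; cleared 0 line(s) (total 0); column heights now [3 2 5 4 0 0], max=5
Drop 4: I rot1 at col 3 lands with bottom-row=4; cleared 0 line(s) (total 0); column heights now [3 2 5 8 0 0], max=8
Drop 5: L rot2 at col 2 lands with bottom-row=7; cleared 0 line(s) (total 0); column heights now [3 2 9 9 9 0], max=9
Drop 6: J rot1 at col 0 lands with bottom-row=3; cleared 0 line(s) (total 0); column heights now [6 6 9 9 9 0], max=9
Drop 7: O rot1 at col 2 lands with bottom-row=9; cleared 0 line(s) (total 0); column heights now [6 6 11 11 9 0], max=11

Answer: 0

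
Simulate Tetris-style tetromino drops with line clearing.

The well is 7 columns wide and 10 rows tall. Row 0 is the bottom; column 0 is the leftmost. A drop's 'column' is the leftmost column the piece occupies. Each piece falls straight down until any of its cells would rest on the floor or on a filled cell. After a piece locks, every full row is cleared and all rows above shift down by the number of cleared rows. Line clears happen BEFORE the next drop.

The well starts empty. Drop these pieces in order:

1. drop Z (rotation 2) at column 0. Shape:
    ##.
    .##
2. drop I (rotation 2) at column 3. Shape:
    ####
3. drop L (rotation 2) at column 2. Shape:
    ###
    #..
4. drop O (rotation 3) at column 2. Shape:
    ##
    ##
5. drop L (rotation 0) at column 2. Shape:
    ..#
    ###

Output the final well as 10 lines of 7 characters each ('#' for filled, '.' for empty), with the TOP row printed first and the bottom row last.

Answer: .......
.......
.......
....#..
..###..
..##...
..##...
..###..
###....
.######

Derivation:
Drop 1: Z rot2 at col 0 lands with bottom-row=0; cleared 0 line(s) (total 0); column heights now [2 2 1 0 0 0 0], max=2
Drop 2: I rot2 at col 3 lands with bottom-row=0; cleared 0 line(s) (total 0); column heights now [2 2 1 1 1 1 1], max=2
Drop 3: L rot2 at col 2 lands with bottom-row=1; cleared 0 line(s) (total 0); column heights now [2 2 3 3 3 1 1], max=3
Drop 4: O rot3 at col 2 lands with bottom-row=3; cleared 0 line(s) (total 0); column heights now [2 2 5 5 3 1 1], max=5
Drop 5: L rot0 at col 2 lands with bottom-row=5; cleared 0 line(s) (total 0); column heights now [2 2 6 6 7 1 1], max=7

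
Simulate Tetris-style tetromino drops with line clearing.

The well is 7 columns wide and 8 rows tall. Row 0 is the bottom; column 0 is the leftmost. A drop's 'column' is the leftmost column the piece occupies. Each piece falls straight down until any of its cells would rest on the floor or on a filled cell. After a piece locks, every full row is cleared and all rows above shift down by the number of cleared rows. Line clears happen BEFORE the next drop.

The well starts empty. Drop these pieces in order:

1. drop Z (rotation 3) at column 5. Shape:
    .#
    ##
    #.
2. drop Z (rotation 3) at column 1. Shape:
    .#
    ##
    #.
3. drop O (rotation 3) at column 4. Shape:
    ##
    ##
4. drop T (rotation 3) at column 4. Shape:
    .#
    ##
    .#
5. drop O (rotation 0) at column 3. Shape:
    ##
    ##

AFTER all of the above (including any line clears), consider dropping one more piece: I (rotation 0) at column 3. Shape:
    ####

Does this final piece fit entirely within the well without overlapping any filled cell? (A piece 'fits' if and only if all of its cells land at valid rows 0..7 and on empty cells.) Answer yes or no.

Drop 1: Z rot3 at col 5 lands with bottom-row=0; cleared 0 line(s) (total 0); column heights now [0 0 0 0 0 2 3], max=3
Drop 2: Z rot3 at col 1 lands with bottom-row=0; cleared 0 line(s) (total 0); column heights now [0 2 3 0 0 2 3], max=3
Drop 3: O rot3 at col 4 lands with bottom-row=2; cleared 0 line(s) (total 0); column heights now [0 2 3 0 4 4 3], max=4
Drop 4: T rot3 at col 4 lands with bottom-row=4; cleared 0 line(s) (total 0); column heights now [0 2 3 0 6 7 3], max=7
Drop 5: O rot0 at col 3 lands with bottom-row=6; cleared 0 line(s) (total 0); column heights now [0 2 3 8 8 7 3], max=8
Test piece I rot0 at col 3 (width 4): heights before test = [0 2 3 8 8 7 3]; fits = False

Answer: no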